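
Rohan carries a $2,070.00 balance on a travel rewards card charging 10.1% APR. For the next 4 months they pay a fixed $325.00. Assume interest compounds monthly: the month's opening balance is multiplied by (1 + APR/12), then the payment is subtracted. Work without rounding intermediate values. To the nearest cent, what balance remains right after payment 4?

Monthly rate r = 10.1%/12 = 0.841667% = 0.00841667.
Each month: B ← B·(1+r) − $325.00.
Month 1: interest $17.42; balance after payment $1,762.42.
Month 2: interest $14.83; balance after payment $1,452.26.
Month 3: interest $12.22; balance after payment $1,139.48.
Month 4: interest $9.59; balance after payment $824.07.

$824.07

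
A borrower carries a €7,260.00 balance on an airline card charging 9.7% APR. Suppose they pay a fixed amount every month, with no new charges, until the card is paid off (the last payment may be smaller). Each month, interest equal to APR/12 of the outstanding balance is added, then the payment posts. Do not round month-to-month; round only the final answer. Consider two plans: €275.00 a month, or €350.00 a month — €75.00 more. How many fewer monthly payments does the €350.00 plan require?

Monthly rate r = 9.7%/12 = 0.808333% = 0.00808333.
At €275.00/mo: n = ⌈−ln(1 − rB₀/P)/ln(1+r)⌉ = 30 payments (last €224.28); total interest = total paid − €7,260.00 = €939.28.
At €350.00/mo: 23 payments (last €278.88); total interest €718.88.
Payments saved = 30 − 23 = 7.

7 fewer payments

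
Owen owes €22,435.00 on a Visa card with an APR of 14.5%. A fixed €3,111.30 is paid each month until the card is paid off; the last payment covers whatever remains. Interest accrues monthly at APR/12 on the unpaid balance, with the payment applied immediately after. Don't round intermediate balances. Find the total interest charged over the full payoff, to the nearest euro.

€1,184

Monthly rate r = 14.5%/12 = 1.20833% = 0.0120833.
Payoff takes n = ⌈−ln(1 − rB₀/P)/ln(1+r)⌉ = ⌈7.590⌉ = 8 payments; the last is €1,840.10.
Total paid = 7·€3,111.30 + €1,840.10 = €23,619.20.
Total interest = total paid − principal = €23,619.20 − €22,435.00 = €1,184.20.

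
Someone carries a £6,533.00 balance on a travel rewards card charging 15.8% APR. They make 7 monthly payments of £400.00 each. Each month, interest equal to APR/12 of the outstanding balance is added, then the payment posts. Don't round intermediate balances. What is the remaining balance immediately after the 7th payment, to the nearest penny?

Monthly rate r = 15.8%/12 = 1.31667% = 0.0131667.
Each month: B ← B·(1+r) − £400.00.
Month 1: interest £86.02; balance after payment £6,219.02.
Month 2: interest £81.88; balance after payment £5,900.90.
Month 3: interest £77.70; balance after payment £5,578.60.
Month 4: interest £73.45; balance after payment £5,252.05.
Month 5: interest £69.15; balance after payment £4,921.20.
Month 6: interest £64.80; balance after payment £4,586.00.
Month 7: interest £60.38; balance after payment £4,246.38.

£4,246.38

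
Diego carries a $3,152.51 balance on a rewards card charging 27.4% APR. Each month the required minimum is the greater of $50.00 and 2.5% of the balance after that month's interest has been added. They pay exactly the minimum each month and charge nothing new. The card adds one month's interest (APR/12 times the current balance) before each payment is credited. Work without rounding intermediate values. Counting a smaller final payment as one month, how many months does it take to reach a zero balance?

274 months

Monthly rate r = 27.4%/12 = 2.28333% = 0.0228333.
While 2.5% of the post-interest balance exceeds $50.00, each month B ← (B·(1+r))·(1 − 0.025), i.e. B shrinks by the factor (1+r)·0.975 = 0.99726.
This holds for months 1–175. Entering month 176 the balance is $1,951.27; 2.5% of the post-interest balance is now below $50.00, so the flat $50.00 minimum applies from here.
From month 176 a fixed $50.00 at rate r clears $1,951.27 in 99 more payments. Total: 175 + 99 = 274 months.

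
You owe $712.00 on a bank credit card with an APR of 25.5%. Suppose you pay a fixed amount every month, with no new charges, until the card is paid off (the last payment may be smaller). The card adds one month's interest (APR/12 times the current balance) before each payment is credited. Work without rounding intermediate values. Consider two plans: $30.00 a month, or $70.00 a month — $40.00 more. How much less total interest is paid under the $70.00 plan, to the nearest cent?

Monthly rate r = 25.5%/12 = 2.125% = 0.02125.
At $30.00/mo: n = ⌈−ln(1 − rB₀/P)/ln(1+r)⌉ = 34 payments (last $11.41); total interest = total paid − $712.00 = $289.41.
At $70.00/mo: 12 payments (last $40.88); total interest $98.88.
Interest saved = $289.41 − $98.88 = $190.53.

$190.53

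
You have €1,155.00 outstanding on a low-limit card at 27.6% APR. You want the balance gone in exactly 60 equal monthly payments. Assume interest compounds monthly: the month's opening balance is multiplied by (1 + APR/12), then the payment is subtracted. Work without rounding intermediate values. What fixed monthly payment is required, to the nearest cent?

Monthly rate r = 27.6%/12 = 2.3% = 0.023.
Level-payment amortization: P = B₀·r / (1 − (1+r)^(−n)) = 1155.00·0.023 / (1 − 1.023^(−60)).
Denominator 1 − (1+r)^(−60) = 0.744458184.
P = 26.565 / 0.744458184 ≈ 35.68.

€35.68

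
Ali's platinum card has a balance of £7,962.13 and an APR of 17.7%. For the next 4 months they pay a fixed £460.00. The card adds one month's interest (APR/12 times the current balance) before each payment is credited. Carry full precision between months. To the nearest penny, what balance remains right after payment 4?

Monthly rate r = 17.7%/12 = 1.475% = 0.01475.
Each month: B ← B·(1+r) − £460.00.
Month 1: interest £117.44; balance after payment £7,619.57.
Month 2: interest £112.39; balance after payment £7,271.96.
Month 3: interest £107.26; balance after payment £6,919.22.
Month 4: interest £102.06; balance after payment £6,561.28.

£6,561.28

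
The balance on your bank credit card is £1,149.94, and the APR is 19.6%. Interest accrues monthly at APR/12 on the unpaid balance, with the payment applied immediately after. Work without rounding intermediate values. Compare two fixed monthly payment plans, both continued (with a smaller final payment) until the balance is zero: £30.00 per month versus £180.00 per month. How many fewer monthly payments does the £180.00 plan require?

Monthly rate r = 19.6%/12 = 1.63333% = 0.0163333.
At £30.00/mo: n = ⌈−ln(1 − rB₀/P)/ln(1+r)⌉ = 61 payments (last £21.58); total interest = total paid − £1,149.94 = £671.64.
At £180.00/mo: 7 payments (last £144.59); total interest £74.65.
Payments saved = 61 − 7 = 54.

54 fewer payments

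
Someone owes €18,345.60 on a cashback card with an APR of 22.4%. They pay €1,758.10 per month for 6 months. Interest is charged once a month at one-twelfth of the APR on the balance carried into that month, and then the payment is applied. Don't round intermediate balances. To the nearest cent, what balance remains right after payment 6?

€9,445.32

Monthly rate r = 22.4%/12 = 1.86667% = 0.0186667.
Each month: B ← B·(1+r) − €1,758.10.
Month 1: interest €342.45; balance after payment €16,929.95.
Month 2: interest €316.03; balance after payment €15,487.88.
Month 3: interest €289.11; balance after payment €14,018.88.
Month 4: interest €261.69; balance after payment €12,522.47.
Month 5: interest €233.75; balance after payment €10,998.12.
Month 6: interest €205.30; balance after payment €9,445.32.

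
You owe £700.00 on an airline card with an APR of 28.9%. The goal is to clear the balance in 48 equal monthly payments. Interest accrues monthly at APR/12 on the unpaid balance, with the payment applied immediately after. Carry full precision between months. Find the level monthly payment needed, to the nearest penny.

Monthly rate r = 28.9%/12 = 2.40833% = 0.0240833.
Level-payment amortization: P = B₀·r / (1 − (1+r)^(−n)) = 700.00·0.0240833 / (1 − 1.02408^(−48)).
Denominator 1 − (1+r)^(−48) = 0.680915515.
P = 16.8583 / 0.680915515 ≈ 24.76.

£24.76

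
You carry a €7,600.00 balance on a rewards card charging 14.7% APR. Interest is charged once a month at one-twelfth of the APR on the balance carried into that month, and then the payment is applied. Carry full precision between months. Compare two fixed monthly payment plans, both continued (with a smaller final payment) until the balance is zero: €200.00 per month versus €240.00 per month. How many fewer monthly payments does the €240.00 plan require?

Monthly rate r = 14.7%/12 = 1.225% = 0.01225.
At €200.00/mo: n = ⌈−ln(1 − rB₀/P)/ln(1+r)⌉ = 52 payments (last €90.14); total interest = total paid − €7,600.00 = €2,690.14.
At €240.00/mo: 41 payments (last €76.48); total interest €2,076.48.
Payments saved = 52 − 41 = 11.

11 fewer payments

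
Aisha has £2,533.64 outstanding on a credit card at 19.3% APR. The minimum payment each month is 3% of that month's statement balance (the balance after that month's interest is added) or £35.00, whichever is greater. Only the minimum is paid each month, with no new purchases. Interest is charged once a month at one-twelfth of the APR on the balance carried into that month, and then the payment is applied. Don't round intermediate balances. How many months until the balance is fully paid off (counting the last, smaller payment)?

102 months

Monthly rate r = 19.3%/12 = 1.60833% = 0.0160833.
While 3% of the post-interest balance exceeds £35.00, each month B ← (B·(1+r))·(1 − 0.03), i.e. B shrinks by the factor (1+r)·0.97 = 0.9856.
This holds for months 1–55. Entering month 56 the balance is £1,141.05; 3% of the post-interest balance is now below £35.00, so the flat £35.00 minimum applies from here.
From month 56 a fixed £35.00 at rate r clears £1,141.05 in 47 more payments. Total: 55 + 47 = 102 months.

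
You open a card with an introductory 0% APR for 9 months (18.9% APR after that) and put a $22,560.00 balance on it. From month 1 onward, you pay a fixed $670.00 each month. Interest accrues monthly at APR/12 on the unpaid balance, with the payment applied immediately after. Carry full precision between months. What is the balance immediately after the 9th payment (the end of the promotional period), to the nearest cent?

$16,530.00

Promo months 1–9 at r₀ = 0%/12 = 0; months 10+ at r₁ = 18.9%/12 = 0.01575.
After month 9 (no interest yet): B = $22,560.00 − 9·$670.00 = $16,530.00.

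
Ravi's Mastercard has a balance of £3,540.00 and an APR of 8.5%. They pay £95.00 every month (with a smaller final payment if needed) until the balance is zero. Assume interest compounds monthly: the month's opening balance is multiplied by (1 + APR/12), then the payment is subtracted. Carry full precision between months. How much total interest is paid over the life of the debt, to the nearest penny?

£584.71

Monthly rate r = 8.5%/12 = 0.708333% = 0.00708333.
Payoff takes n = ⌈−ln(1 − rB₀/P)/ln(1+r)⌉ = ⌈43.417⌉ = 44 payments; the last is £39.71.
Total paid = 43·£95.00 + £39.71 = £4,124.71.
Total interest = total paid − principal = £4,124.71 − £3,540.00 = £584.71.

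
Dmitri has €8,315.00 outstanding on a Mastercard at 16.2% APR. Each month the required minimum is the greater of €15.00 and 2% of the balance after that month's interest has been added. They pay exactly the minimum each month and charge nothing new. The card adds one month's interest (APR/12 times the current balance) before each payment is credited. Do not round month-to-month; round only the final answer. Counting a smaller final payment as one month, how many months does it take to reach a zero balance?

438 months

Monthly rate r = 16.2%/12 = 1.35% = 0.0135.
While 2% of the post-interest balance exceeds €15.00, each month B ← (B·(1+r))·(1 − 0.02), i.e. B shrinks by the factor (1+r)·0.98 = 0.99323.
This holds for months 1–357. Entering month 358 the balance is €735.62; 2% of the post-interest balance is now below €15.00, so the flat €15.00 minimum applies from here.
From month 358 a fixed €15.00 at rate r clears €735.62 in 81 more payments. Total: 357 + 81 = 438 months.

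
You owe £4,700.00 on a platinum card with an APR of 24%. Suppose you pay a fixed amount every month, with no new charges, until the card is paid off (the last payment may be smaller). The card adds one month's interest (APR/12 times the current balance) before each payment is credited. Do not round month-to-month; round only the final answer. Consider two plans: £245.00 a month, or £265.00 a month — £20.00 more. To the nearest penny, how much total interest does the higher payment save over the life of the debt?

£125.91

Monthly rate r = 24%/12 = 2% = 0.02.
At £245.00/mo: n = ⌈−ln(1 − rB₀/P)/ln(1+r)⌉ = 25 payments (last £108.42); total interest = total paid − £4,700.00 = £1,288.42.
At £265.00/mo: 23 payments (last £32.51); total interest £1,162.51.
Interest saved = £1,288.42 − £1,162.51 = £125.91.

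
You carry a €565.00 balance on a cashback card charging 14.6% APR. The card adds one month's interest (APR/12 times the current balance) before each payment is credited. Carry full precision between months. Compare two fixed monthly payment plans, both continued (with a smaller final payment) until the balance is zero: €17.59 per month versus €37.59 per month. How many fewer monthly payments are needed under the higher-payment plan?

Monthly rate r = 14.6%/12 = 1.21667% = 0.0121667.
At €17.59/mo: n = ⌈−ln(1 − rB₀/P)/ln(1+r)⌉ = 41 payments (last €17.28); total interest = total paid − €565.00 = €155.88.
At €37.59/mo: 17 payments (last €26.37); total interest €62.81.
Payments saved = 41 − 17 = 24.

24 fewer payments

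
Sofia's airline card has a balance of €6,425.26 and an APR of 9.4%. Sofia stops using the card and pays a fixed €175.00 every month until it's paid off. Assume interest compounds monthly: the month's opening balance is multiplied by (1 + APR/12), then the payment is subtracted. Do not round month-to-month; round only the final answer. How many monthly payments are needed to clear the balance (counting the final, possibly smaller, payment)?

44 months

Monthly rate r = 9.4%/12 = 0.783333% = 0.00783333.
Recurrence: B ← B·(1+r) − €175.00.
Month 1: interest €50.33; balance after payment €6,300.59.
Month 2: interest €49.35; balance after payment €6,174.95.
Closed form: n = −ln(1 − rB₀/P)/ln(1+r) = −ln(0.71239)/ln(1.00783) ≈ 43.462, so the balance reaches zero during payment 44.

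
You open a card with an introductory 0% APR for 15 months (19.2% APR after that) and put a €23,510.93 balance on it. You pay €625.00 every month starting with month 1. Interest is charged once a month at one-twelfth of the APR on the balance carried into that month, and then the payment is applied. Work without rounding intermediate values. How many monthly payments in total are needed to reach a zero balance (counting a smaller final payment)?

Promo months 1–15 at r₀ = 0%/12 = 0; months 16+ at r₁ = 19.2%/12 = 0.016.
After month 15 (no interest yet): B = €23,510.93 − 15·€625.00 = €14,135.93.
Then at r₁ with €625.00/mo: n₂ = −ln(1 − r₁·B/P)/ln(1+r₁) ≈ 28.30 → 29 more payments.

44 payments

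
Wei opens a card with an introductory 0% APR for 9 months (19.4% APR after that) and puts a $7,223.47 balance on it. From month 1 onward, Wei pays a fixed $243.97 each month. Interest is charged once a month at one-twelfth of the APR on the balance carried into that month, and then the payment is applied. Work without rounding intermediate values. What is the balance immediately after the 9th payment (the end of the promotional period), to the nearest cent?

Promo months 1–9 at r₀ = 0%/12 = 0; months 10+ at r₁ = 19.4%/12 = 0.0161667.
After month 9 (no interest yet): B = $7,223.47 − 9·$243.97 = $5,027.74.

$5,027.74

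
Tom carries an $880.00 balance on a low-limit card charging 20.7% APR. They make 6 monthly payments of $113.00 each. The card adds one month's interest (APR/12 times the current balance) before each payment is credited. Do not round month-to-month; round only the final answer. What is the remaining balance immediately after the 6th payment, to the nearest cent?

$267.18

Monthly rate r = 20.7%/12 = 1.725% = 0.01725.
Each month: B ← B·(1+r) − $113.00.
Month 1: interest $15.18; balance after payment $782.18.
Month 2: interest $13.49; balance after payment $682.67.
Month 3: interest $11.78; balance after payment $581.45.
Month 4: interest $10.03; balance after payment $478.48.
Month 5: interest $8.25; balance after payment $373.73.
Month 6: interest $6.45; balance after payment $267.18.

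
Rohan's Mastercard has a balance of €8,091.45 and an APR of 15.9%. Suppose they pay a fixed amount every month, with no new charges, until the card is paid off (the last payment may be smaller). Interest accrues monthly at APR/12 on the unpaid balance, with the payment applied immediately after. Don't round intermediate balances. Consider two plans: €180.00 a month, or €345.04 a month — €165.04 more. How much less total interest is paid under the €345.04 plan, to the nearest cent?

Monthly rate r = 15.9%/12 = 1.325% = 0.01325.
At €180.00/mo: n = ⌈−ln(1 − rB₀/P)/ln(1+r)⌉ = 69 payments (last €141.31); total interest = total paid − €8,091.45 = €4,289.86.
At €345.04/mo: 29 payments (last €93.45); total interest €1,663.12.
Interest saved = €4,289.86 − €1,663.12 = €2,626.74.

€2,626.74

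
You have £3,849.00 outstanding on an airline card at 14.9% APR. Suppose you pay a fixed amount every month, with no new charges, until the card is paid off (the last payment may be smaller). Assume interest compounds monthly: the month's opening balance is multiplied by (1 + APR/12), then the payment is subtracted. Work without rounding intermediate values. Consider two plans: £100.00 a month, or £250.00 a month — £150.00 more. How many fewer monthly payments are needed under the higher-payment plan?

Monthly rate r = 14.9%/12 = 1.24167% = 0.0124167.
At £100.00/mo: n = ⌈−ln(1 − rB₀/P)/ln(1+r)⌉ = 53 payments (last £66.90); total interest = total paid − £3,849.00 = £1,417.90.
At £250.00/mo: 18 payments (last £48.44); total interest £449.44.
Payments saved = 53 − 18 = 35.

35 fewer payments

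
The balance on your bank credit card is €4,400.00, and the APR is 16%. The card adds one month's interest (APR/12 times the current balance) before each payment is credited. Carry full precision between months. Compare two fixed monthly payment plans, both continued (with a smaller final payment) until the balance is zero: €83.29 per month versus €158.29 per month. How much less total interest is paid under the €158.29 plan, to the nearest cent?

€2,129.53

Monthly rate r = 16%/12 = 1.33333% = 0.0133333.
At €83.29/mo: n = ⌈−ln(1 − rB₀/P)/ln(1+r)⌉ = 93 payments (last €0.46); total interest = total paid − €4,400.00 = €3,263.14.
At €158.29/mo: 35 payments (last €151.75); total interest €1,133.61.
Interest saved = €3,263.14 − €1,133.61 = €2,129.53.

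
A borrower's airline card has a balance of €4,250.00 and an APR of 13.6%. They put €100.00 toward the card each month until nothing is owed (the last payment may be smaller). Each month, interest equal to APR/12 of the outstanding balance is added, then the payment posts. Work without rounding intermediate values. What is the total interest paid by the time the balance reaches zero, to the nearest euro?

Monthly rate r = 13.6%/12 = 1.13333% = 0.0113333.
Payoff takes n = ⌈−ln(1 − rB₀/P)/ln(1+r)⌉ = ⌈58.311⌉ = 59 payments; the last is €31.18.
Total paid = 58·€100.00 + €31.18 = €5,831.18.
Total interest = total paid − principal = €5,831.18 − €4,250.00 = €1,581.18.

€1,581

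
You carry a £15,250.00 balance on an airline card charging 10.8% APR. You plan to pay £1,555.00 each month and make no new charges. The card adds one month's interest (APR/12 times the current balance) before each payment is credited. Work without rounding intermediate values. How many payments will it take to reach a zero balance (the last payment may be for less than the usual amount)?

Monthly rate r = 10.8%/12 = 0.9% = 0.009.
Recurrence: B ← B·(1+r) − £1,555.00.
Month 1: interest £137.25; balance after payment £13,832.25.
Month 2: interest £124.49; balance after payment £12,401.74.
Closed form: n = −ln(1 − rB₀/P)/ln(1+r) = −ln(0.91174)/ln(1.009) ≈ 10.313, so the balance reaches zero during payment 11.

11 payments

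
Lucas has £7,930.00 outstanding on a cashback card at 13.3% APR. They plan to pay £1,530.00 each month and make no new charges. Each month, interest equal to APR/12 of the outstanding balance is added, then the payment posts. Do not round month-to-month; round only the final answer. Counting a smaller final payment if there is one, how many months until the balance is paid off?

Monthly rate r = 13.3%/12 = 1.10833% = 0.0110833.
Recurrence: B ← B·(1+r) − £1,530.00.
Month 1: interest £87.89; balance after payment £6,487.89.
Month 2: interest £71.91; balance after payment £5,029.80.
Month 3: interest £55.75; balance after payment £3,555.55.
Month 4: interest £39.41; balance after payment £2,064.95.
Month 5: interest £22.89; balance after payment £557.84.
Month 6: interest £6.18; balance after payment £0.00.

6 payments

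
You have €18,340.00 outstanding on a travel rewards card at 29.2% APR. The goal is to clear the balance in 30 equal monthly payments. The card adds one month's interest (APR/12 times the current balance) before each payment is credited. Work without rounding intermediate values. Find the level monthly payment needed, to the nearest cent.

€868.47

Monthly rate r = 29.2%/12 = 2.43333% = 0.0243333.
Level-payment amortization: P = B₀·r / (1 − (1+r)^(−n)) = 18340.00·0.0243333 / (1 − 1.02433^(−30)).
Denominator 1 − (1+r)^(−30) = 0.513860585.
P = 446.273 / 0.513860585 ≈ 868.47.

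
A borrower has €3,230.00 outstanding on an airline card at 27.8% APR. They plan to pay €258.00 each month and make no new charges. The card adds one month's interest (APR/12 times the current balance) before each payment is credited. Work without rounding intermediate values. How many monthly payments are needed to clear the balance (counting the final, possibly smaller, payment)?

15 months

Monthly rate r = 27.8%/12 = 2.31667% = 0.0231667.
Recurrence: B ← B·(1+r) − €258.00.
Month 1: interest €74.83; balance after payment €3,046.83.
Month 2: interest €70.58; balance after payment €2,859.41.
Closed form: n = −ln(1 − rB₀/P)/ln(1+r) = −ln(0.70997)/ln(1.02317) ≈ 14.956, so the balance reaches zero during payment 15.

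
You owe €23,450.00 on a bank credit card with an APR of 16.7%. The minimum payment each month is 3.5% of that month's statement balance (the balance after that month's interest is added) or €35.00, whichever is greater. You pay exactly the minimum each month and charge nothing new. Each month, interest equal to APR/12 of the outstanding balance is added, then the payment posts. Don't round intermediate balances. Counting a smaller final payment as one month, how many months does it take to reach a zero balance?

182 months

Monthly rate r = 16.7%/12 = 1.39167% = 0.0139167.
While 3.5% of the post-interest balance exceeds €35.00, each month B ← (B·(1+r))·(1 − 0.035), i.e. B shrinks by the factor (1+r)·0.965 = 0.97843.
This holds for months 1–146. Entering month 147 the balance is €971.54; 3.5% of the post-interest balance is now below €35.00, so the flat €35.00 minimum applies from here.
From month 147 a fixed €35.00 at rate r clears €971.54 in 36 more payments. Total: 146 + 36 = 182 months.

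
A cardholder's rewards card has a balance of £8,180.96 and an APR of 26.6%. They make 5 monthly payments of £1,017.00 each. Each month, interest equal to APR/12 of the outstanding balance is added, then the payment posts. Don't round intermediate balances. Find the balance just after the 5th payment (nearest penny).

Monthly rate r = 26.6%/12 = 2.21667% = 0.0221667.
Each month: B ← B·(1+r) − £1,017.00.
Month 1: interest £181.34; balance after payment £7,345.30.
Month 2: interest £162.82; balance after payment £6,491.13.
Month 3: interest £143.89; balance after payment £5,618.01.
Month 4: interest £124.53; balance after payment £4,725.54.
Month 5: interest £104.75; balance after payment £3,813.29.

£3,813.29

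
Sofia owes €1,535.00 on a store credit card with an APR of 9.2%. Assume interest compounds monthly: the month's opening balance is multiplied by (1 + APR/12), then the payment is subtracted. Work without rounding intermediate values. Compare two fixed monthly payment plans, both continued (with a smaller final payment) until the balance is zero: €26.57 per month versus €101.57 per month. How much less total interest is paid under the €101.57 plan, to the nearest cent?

Monthly rate r = 9.2%/12 = 0.766667% = 0.00766667.
At €26.57/mo: n = ⌈−ln(1 − rB₀/P)/ln(1+r)⌉ = 77 payments (last €16.02); total interest = total paid − €1,535.00 = €500.34.
At €101.57/mo: 17 payments (last €12.62); total interest €102.74.
Interest saved = €500.34 − €102.74 = €397.60.

€397.60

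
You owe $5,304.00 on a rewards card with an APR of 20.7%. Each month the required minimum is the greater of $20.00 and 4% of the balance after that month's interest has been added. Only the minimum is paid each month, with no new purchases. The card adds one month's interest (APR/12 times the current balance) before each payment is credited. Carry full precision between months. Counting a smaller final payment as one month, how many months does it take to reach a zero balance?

133 months

Monthly rate r = 20.7%/12 = 1.725% = 0.01725.
While 4% of the post-interest balance exceeds $20.00, each month B ← (B·(1+r))·(1 − 0.04), i.e. B shrinks by the factor (1+r)·0.96 = 0.97656.
This holds for months 1–101. Entering month 102 the balance is $483.28; 4% of the post-interest balance is now below $20.00, so the flat $20.00 minimum applies from here.
From month 102 a fixed $20.00 at rate r clears $483.28 in 32 more payments. Total: 101 + 32 = 133 months.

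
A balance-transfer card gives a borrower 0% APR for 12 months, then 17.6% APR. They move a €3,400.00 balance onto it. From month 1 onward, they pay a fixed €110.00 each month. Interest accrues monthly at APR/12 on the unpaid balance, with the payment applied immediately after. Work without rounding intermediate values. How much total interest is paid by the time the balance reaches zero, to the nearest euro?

€374

Promo months 1–12 at r₀ = 0%/12 = 0; months 13+ at r₁ = 17.6%/12 = 0.0146667.
After month 12 (no interest yet): B = €3,400.00 − 12·€110.00 = €2,080.00.
Then at r₁ with €110.00/mo: n₂ = −ln(1 − r₁·B/P)/ln(1+r₁) ≈ 22.31 → 23 more payments.
Total paid = 34·€110.00 + €34.05 = €3,774.05; interest = €3,774.05 − €3,400.00 = €374.05.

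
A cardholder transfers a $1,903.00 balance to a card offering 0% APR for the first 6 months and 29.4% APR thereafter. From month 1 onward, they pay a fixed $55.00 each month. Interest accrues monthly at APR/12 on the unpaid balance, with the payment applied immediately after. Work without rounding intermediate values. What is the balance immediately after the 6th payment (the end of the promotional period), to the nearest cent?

Promo months 1–6 at r₀ = 0%/12 = 0; months 7+ at r₁ = 29.4%/12 = 0.0245.
After month 6 (no interest yet): B = $1,903.00 − 6·$55.00 = $1,573.00.

$1,573.00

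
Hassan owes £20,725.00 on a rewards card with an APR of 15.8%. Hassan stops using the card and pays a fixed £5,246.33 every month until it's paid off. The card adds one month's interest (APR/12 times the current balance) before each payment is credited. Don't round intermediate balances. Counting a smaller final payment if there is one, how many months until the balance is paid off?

5 payments

Monthly rate r = 15.8%/12 = 1.31667% = 0.0131667.
Recurrence: B ← B·(1+r) − £5,246.33.
Month 1: interest £272.88; balance after payment £15,751.55.
Month 2: interest £207.40; balance after payment £10,712.61.
Month 3: interest £141.05; balance after payment £5,607.33.
Month 4: interest £73.83; balance after payment £434.83.
Month 5: interest £5.73; balance after payment £0.00.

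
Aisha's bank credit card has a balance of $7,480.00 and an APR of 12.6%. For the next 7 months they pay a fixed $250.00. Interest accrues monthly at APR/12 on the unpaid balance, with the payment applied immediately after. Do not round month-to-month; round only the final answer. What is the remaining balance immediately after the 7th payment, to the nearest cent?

Monthly rate r = 12.6%/12 = 1.05% = 0.0105.
Each month: B ← B·(1+r) − $250.00.
Month 1: interest $78.54; balance after payment $7,308.54.
Month 2: interest $76.74; balance after payment $7,135.28.
Month 3: interest $74.92; balance after payment $6,960.20.
Month 4: interest $73.08; balance after payment $6,783.28.
Month 5: interest $71.22; balance after payment $6,604.51.
Month 6: interest $69.35; balance after payment $6,423.85.
Month 7: interest $67.45; balance after payment $6,241.30.

$6,241.30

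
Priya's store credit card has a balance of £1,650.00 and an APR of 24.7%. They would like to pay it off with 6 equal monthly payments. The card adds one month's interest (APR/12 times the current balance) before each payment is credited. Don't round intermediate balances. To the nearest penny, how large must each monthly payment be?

£295.15

Monthly rate r = 24.7%/12 = 2.05833% = 0.0205833.
Level-payment amortization: P = B₀·r / (1 − (1+r)^(−n)) = 1650.00·0.0205833 / (1 − 1.02058^(−6)).
Denominator 1 − (1+r)^(−6) = 0.115069489.
P = 33.9625 / 0.115069489 ≈ 295.15.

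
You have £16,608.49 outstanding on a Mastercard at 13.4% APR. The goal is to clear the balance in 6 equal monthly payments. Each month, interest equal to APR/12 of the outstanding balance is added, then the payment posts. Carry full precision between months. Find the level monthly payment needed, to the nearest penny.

£2,877.27

Monthly rate r = 13.4%/12 = 1.11667% = 0.0111667.
Level-payment amortization: P = B₀·r / (1 − (1+r)^(−n)) = 16608.49·0.0111667 / (1 − 1.01117^(−6)).
Denominator 1 − (1+r)^(−6) = 0.064457476.
P = 185.461 / 0.064457476 ≈ 2877.27.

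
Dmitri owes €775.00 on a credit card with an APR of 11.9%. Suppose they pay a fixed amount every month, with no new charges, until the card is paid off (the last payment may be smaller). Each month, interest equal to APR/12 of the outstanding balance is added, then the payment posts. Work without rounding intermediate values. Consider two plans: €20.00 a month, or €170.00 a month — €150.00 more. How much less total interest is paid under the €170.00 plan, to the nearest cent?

€185.73

Monthly rate r = 11.9%/12 = 0.991667% = 0.00991667.
At €20.00/mo: n = ⌈−ln(1 − rB₀/P)/ln(1+r)⌉ = 50 payments (last €2.90); total interest = total paid − €775.00 = €207.90.
At €170.00/mo: 5 payments (last €117.17); total interest €22.17.
Interest saved = €207.90 − €22.17 = €185.73.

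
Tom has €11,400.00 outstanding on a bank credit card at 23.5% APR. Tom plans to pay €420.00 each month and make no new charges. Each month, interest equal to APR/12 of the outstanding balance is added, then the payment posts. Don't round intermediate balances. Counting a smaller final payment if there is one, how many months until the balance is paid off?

Monthly rate r = 23.5%/12 = 1.95833% = 0.0195833.
Recurrence: B ← B·(1+r) − €420.00.
Month 1: interest €223.25; balance after payment €11,203.25.
Month 2: interest €219.40; balance after payment €11,002.65.
Closed form: n = −ln(1 − rB₀/P)/ln(1+r) = −ln(0.46845)/ln(1.01958) ≈ 39.101, so the balance reaches zero during payment 40.

40 payments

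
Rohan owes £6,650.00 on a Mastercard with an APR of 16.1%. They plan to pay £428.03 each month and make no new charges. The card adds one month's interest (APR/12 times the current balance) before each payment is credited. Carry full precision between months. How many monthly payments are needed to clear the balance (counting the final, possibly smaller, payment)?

18 payments

Monthly rate r = 16.1%/12 = 1.34167% = 0.0134167.
Recurrence: B ← B·(1+r) − £428.03.
Month 1: interest £89.22; balance after payment £6,311.19.
Month 2: interest £84.68; balance after payment £5,967.84.
Closed form: n = −ln(1 − rB₀/P)/ln(1+r) = −ln(0.79155)/ln(1.01342) ≈ 17.539, so the balance reaches zero during payment 18.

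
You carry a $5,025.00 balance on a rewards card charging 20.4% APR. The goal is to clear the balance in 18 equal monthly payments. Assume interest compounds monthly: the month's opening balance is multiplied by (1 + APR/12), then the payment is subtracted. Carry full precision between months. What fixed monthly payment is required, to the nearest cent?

$326.40

Monthly rate r = 20.4%/12 = 1.7% = 0.017.
Level-payment amortization: P = B₀·r / (1 − (1+r)^(−n)) = 5025.00·0.017 / (1 − 1.017^(−18)).
Denominator 1 − (1+r)^(−18) = 0.261717036.
P = 85.425 / 0.261717036 ≈ 326.40.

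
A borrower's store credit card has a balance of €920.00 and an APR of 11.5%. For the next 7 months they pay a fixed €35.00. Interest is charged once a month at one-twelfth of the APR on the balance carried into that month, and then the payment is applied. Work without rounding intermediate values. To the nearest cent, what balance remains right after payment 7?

Monthly rate r = 11.5%/12 = 0.958333% = 0.00958333.
Each month: B ← B·(1+r) − €35.00.
Month 1: interest €8.82; balance after payment €893.82.
Month 2: interest €8.57; balance after payment €867.38.
Month 3: interest €8.31; balance after payment €840.69.
Month 4: interest €8.06; balance after payment €813.75.
Month 5: interest €7.80; balance after payment €786.55.
Month 6: interest €7.54; balance after payment €759.09.
Month 7: interest €7.27; balance after payment €731.36.

€731.36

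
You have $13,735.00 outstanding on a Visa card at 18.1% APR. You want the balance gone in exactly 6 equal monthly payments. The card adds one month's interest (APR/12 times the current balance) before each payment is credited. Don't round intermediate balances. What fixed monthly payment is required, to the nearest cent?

$2,411.52

Monthly rate r = 18.1%/12 = 1.50833% = 0.0150833.
Level-payment amortization: P = B₀·r / (1 − (1+r)^(−n)) = 13735.00·0.0150833 / (1 − 1.01508^(−6)).
Denominator 1 − (1+r)^(−6) = 0.0859081914.
P = 207.17 / 0.0859081914 ≈ 2411.52.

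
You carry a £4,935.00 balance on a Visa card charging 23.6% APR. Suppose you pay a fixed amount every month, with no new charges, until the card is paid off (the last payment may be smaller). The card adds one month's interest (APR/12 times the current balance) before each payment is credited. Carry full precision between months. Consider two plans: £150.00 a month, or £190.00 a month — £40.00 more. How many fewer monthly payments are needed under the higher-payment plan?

Monthly rate r = 23.6%/12 = 1.96667% = 0.0196667.
At £150.00/mo: n = ⌈−ln(1 − rB₀/P)/ln(1+r)⌉ = 54 payments (last £70.96); total interest = total paid − £4,935.00 = £3,085.96.
At £190.00/mo: 37 payments (last £135.87); total interest £2,040.87.
Payments saved = 54 − 37 = 17.

17 fewer payments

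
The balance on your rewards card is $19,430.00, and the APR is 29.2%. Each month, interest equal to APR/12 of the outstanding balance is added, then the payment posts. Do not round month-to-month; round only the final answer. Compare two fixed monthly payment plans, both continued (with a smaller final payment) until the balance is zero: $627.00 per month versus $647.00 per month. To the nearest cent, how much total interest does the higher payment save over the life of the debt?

Monthly rate r = 29.2%/12 = 2.43333% = 0.0243333.
At $627.00/mo: n = ⌈−ln(1 − rB₀/P)/ln(1+r)⌉ = 59 payments (last $216.56); total interest = total paid − $19,430.00 = $17,152.56.
At $647.00/mo: 55 payments (last $374.76); total interest $15,882.76.
Interest saved = $17,152.56 − $15,882.76 = $1,269.80.

$1,269.80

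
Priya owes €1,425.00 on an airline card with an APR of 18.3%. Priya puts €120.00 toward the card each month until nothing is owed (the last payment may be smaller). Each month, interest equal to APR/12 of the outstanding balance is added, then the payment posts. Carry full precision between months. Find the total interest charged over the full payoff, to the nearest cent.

€159.19

Monthly rate r = 18.3%/12 = 1.525% = 0.01525.
Payoff takes n = ⌈−ln(1 − rB₀/P)/ln(1+r)⌉ = ⌈13.200⌉ = 14 payments; the last is €24.19.
Total paid = 13·€120.00 + €24.19 = €1,584.19.
Total interest = total paid − principal = €1,584.19 − €1,425.00 = €159.19.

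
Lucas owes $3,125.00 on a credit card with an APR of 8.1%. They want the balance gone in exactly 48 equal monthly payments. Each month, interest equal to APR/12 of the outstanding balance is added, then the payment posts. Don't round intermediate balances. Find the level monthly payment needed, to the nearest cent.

Monthly rate r = 8.1%/12 = 0.675% = 0.00675.
Level-payment amortization: P = B₀·r / (1 − (1+r)^(−n)) = 3125.00·0.00675 / (1 − 1.00675^(−48)).
Denominator 1 − (1+r)^(−48) = 0.275961996.
P = 21.0938 / 0.275961996 ≈ 76.44.

$76.44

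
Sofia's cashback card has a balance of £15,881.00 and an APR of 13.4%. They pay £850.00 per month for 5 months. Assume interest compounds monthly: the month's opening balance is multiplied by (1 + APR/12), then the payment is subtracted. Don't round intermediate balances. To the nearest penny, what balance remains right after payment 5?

Monthly rate r = 13.4%/12 = 1.11667% = 0.0111667.
Each month: B ← B·(1+r) − £850.00.
Month 1: interest £177.34; balance after payment £15,208.34.
Month 2: interest £169.83; balance after payment £14,528.16.
Month 3: interest £162.23; balance after payment £13,840.40.
Month 4: interest £154.55; balance after payment £13,144.95.
Month 5: interest £146.79; balance after payment £12,441.73.

£12,441.73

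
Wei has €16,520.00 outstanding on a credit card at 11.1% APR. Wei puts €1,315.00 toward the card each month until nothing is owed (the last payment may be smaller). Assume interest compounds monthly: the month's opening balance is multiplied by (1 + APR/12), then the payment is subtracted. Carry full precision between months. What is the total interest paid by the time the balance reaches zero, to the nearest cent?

€1,123.93

Monthly rate r = 11.1%/12 = 0.925% = 0.00925.
Payoff takes n = ⌈−ln(1 − rB₀/P)/ln(1+r)⌉ = ⌈13.416⌉ = 14 payments; the last is €548.93.
Total paid = 13·€1,315.00 + €548.93 = €17,643.93.
Total interest = total paid − principal = €17,643.93 − €16,520.00 = €1,123.93.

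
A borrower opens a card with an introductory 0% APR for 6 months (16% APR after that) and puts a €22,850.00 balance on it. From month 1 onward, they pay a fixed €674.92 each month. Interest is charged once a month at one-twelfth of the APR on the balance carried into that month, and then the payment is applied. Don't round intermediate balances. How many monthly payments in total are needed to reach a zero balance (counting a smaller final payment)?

Promo months 1–6 at r₀ = 0%/12 = 0; months 7+ at r₁ = 16%/12 = 0.0133333.
After month 6 (no interest yet): B = €22,850.00 − 6·€674.92 = €18,800.48.
Then at r₁ with €674.92/mo: n₂ = −ln(1 − r₁·B/P)/ln(1+r₁) ≈ 35.05 → 36 more payments.

42 payments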